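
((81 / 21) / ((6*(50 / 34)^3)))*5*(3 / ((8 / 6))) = 2.27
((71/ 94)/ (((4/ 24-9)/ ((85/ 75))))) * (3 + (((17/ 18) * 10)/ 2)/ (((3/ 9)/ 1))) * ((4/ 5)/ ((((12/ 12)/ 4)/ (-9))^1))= 2983704/ 62275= 47.91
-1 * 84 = -84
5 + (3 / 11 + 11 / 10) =701 / 110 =6.37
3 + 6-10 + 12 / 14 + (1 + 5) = 41 / 7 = 5.86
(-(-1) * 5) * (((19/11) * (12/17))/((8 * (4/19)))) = 5415/1496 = 3.62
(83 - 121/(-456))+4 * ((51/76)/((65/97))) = 87.27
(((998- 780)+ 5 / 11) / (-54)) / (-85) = 89 / 1870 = 0.05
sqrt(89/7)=sqrt(623)/7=3.57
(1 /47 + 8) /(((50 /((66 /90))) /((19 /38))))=4147 /70500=0.06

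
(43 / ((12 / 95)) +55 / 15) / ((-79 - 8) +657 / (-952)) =-982702 / 250443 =-3.92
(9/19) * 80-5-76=-819/19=-43.11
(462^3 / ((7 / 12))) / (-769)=-169047648 / 769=-219827.89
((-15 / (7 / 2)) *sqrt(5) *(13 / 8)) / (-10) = 39 *sqrt(5) / 56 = 1.56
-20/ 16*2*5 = -25/ 2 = -12.50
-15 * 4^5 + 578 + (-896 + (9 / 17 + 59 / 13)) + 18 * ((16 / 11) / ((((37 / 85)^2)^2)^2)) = 39606147975922778942 / 8538837552481951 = 4638.35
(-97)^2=9409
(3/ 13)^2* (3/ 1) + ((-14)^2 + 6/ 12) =66471/ 338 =196.66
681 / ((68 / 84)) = 841.24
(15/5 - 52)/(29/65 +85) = -3185/5554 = -0.57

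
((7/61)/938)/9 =1/73566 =0.00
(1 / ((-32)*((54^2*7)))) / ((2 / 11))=-11 / 1306368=-0.00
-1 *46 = -46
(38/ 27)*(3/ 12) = 19/ 54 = 0.35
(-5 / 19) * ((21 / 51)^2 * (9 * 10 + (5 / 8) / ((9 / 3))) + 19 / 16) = -1143215 / 263568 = -4.34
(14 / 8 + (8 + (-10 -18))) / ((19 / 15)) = -1095 / 76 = -14.41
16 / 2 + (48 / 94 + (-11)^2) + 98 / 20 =63173 / 470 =134.41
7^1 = 7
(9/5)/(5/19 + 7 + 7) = 171/1355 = 0.13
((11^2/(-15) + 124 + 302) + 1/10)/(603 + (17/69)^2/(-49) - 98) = 975225783/1178106560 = 0.83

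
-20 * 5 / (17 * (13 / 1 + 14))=-100 / 459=-0.22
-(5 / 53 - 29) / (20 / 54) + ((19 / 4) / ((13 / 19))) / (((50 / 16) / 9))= 1688724 / 17225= 98.04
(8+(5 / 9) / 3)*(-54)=-442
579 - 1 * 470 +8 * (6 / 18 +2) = 383 / 3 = 127.67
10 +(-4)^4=266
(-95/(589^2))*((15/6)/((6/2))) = -25/109554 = -0.00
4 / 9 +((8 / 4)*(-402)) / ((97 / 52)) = -375884 / 873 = -430.57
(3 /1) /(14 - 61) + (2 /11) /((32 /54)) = 1005 /4136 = 0.24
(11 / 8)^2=121 / 64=1.89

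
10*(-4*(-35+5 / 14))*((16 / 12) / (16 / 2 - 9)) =-1847.62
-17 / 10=-1.70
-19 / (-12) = 19 / 12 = 1.58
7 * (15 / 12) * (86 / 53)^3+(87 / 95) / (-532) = 281266912301 / 7524243580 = 37.38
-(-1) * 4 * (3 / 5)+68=352 / 5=70.40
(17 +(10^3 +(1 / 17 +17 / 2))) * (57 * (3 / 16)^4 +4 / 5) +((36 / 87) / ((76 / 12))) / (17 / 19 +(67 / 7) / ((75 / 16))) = 8449010406067497 / 9464348016640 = 892.72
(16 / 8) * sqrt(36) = 12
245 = 245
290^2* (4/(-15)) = -67280/3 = -22426.67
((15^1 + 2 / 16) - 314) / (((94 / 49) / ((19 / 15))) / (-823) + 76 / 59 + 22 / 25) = -900740847475 / 6528718464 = -137.97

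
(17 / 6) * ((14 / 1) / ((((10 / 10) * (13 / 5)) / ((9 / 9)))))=595 / 39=15.26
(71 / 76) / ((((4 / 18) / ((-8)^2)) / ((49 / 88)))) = 31311 / 209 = 149.81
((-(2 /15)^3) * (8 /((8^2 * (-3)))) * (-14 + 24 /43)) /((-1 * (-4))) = -289 /870750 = -0.00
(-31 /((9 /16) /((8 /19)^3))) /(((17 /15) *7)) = -1269760 /2448663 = -0.52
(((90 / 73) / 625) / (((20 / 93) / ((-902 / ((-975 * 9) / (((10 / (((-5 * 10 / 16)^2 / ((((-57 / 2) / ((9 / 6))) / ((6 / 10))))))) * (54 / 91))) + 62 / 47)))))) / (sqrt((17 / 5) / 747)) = -258889644288 * sqrt(7055) / 81094264226875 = -0.27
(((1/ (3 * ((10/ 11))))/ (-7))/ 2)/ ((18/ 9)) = -11/ 840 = -0.01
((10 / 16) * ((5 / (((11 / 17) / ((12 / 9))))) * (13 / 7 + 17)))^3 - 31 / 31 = 614124657 / 343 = 1790450.90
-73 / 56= -1.30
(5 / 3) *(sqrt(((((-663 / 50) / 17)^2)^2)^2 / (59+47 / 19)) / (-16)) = -771147 *sqrt(1387) / 5840000000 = -0.00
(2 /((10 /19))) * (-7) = -133 /5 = -26.60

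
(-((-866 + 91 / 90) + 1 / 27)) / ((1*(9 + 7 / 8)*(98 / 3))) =2.68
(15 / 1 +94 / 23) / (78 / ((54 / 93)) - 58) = 1317 / 5267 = 0.25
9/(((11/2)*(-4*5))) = -9/110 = -0.08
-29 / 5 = -5.80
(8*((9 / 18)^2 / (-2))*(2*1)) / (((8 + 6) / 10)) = -10 / 7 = -1.43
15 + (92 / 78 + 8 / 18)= 1945 / 117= 16.62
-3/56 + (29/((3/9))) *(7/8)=1065/14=76.07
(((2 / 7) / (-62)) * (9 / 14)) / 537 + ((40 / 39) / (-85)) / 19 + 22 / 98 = 1533428359 / 6850273794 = 0.22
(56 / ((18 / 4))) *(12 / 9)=448 / 27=16.59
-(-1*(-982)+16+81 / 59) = -58963 / 59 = -999.37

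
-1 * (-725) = 725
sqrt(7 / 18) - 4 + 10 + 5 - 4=sqrt(14) / 6 + 7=7.62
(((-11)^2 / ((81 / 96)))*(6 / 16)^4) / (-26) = -363 / 3328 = -0.11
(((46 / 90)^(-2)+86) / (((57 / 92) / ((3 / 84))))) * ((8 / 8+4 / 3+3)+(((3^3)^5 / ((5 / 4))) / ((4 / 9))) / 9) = 15380007043 / 1035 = 14859910.19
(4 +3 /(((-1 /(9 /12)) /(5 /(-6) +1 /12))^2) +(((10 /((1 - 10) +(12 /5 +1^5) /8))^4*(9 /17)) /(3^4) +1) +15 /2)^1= 7297853030455579 /542135537088768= 13.46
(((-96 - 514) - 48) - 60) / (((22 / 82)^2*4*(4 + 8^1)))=-603479 / 2904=-207.81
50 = 50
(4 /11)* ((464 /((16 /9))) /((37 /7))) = 7308 /407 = 17.96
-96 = -96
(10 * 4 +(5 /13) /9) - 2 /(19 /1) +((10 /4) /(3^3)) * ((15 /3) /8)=4267663 /106704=40.00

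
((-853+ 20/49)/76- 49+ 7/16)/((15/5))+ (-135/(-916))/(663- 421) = -24673971845/1238259792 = -19.93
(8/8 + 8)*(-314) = -2826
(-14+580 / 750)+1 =-917 / 75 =-12.23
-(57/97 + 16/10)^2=-1125721/235225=-4.79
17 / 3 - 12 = -19 / 3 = -6.33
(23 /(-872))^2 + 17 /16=808437 /760384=1.06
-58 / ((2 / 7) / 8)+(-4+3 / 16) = -26045 / 16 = -1627.81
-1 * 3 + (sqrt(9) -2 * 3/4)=-3/2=-1.50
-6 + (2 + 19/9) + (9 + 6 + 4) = 154/9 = 17.11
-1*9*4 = -36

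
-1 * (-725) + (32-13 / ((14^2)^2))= 29080899 / 38416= 757.00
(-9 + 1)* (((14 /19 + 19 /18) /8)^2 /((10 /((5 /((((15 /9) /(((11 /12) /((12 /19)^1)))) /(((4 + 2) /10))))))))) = -4133459 /39398400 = -0.10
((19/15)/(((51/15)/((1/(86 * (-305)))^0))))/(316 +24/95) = 1805/1532244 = 0.00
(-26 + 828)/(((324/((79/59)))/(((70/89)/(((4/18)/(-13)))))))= -14413945/94518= -152.50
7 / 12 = 0.58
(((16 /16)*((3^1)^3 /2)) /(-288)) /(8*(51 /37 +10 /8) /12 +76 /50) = -0.01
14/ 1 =14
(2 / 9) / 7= 2 / 63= 0.03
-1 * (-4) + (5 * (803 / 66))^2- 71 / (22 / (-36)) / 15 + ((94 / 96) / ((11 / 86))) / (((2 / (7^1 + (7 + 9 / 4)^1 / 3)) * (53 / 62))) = 3154571399 / 839520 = 3757.59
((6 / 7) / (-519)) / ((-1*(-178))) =-1 / 107779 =-0.00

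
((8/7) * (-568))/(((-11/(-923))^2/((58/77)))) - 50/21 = -673583241274/195657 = -3442673.87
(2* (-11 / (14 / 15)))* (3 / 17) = -495 / 119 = -4.16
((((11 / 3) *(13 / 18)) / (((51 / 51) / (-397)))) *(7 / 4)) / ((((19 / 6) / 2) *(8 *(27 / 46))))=-9140131 / 36936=-247.46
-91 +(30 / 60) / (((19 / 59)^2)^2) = -11601061 / 260642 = -44.51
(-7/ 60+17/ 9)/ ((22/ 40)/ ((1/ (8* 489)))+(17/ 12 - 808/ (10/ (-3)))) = 319/ 431175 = 0.00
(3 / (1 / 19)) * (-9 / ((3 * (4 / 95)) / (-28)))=113715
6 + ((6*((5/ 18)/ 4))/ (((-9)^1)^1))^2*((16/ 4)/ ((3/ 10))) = 26369/ 4374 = 6.03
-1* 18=-18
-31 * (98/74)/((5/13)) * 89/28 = -251069/740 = -339.28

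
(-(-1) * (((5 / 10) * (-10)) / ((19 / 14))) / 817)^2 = 4900 / 240963529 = 0.00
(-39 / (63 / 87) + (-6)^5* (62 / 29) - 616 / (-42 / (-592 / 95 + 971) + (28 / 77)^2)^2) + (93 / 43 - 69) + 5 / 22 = -490566638861233009661 / 5161464329483462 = -95044.08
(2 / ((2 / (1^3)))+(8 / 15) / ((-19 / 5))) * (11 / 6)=539 / 342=1.58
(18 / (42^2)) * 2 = 1 / 49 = 0.02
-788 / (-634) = 394 / 317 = 1.24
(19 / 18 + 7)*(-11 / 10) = -319 / 36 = -8.86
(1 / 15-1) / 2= -7 / 15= -0.47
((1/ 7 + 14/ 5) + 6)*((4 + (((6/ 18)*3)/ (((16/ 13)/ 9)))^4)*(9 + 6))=176204162235/ 458752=384094.59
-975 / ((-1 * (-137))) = -975 / 137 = -7.12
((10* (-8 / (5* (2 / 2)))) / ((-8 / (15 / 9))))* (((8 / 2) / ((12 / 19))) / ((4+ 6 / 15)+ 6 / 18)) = 950 / 213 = 4.46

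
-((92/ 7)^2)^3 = -606355001344/ 117649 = -5153932.47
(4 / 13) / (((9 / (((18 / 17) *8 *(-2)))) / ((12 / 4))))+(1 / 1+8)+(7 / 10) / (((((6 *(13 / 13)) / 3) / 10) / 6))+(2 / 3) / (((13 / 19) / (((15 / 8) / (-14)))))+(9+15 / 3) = 521425 / 12376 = 42.13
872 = 872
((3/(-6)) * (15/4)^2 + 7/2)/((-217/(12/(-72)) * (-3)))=113/124992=0.00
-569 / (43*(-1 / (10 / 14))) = 2845 / 301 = 9.45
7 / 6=1.17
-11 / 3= -3.67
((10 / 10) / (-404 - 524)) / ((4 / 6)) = -3 / 1856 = -0.00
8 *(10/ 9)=8.89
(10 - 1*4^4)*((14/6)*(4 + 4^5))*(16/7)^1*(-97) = 130827392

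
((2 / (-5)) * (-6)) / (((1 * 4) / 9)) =27 / 5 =5.40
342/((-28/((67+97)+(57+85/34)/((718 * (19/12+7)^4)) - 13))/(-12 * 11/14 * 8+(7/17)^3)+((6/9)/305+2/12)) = 1996.34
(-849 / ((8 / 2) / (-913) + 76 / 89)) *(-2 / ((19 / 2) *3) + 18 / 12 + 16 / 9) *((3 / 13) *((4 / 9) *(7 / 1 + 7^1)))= -176584218349 / 38364534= -4602.80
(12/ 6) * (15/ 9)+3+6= 12.33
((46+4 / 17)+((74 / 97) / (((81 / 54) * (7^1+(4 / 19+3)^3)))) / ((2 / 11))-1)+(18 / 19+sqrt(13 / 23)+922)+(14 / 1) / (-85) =sqrt(299) / 23+62556645513818 / 64618777605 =968.84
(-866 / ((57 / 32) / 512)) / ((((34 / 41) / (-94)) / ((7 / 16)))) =11961829376 / 969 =12344509.16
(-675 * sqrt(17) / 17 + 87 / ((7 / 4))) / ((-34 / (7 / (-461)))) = 174 / 7837 - 4725 * sqrt(17) / 266458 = -0.05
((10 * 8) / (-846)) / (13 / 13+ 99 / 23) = -460 / 25803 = -0.02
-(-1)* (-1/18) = -1/18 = -0.06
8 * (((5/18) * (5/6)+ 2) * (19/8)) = 4579/108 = 42.40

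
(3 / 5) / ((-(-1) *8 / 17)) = 51 / 40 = 1.28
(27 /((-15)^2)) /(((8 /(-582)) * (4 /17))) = -14841 /400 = -37.10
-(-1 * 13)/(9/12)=52/3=17.33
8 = 8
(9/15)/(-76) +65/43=24571/16340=1.50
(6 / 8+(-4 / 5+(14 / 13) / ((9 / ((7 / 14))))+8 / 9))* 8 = 1402 / 195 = 7.19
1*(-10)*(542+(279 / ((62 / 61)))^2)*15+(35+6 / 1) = -22767593 / 2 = -11383796.50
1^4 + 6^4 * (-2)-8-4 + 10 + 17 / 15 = -38878 / 15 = -2591.87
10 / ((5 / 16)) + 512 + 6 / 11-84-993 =-5857 / 11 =-532.45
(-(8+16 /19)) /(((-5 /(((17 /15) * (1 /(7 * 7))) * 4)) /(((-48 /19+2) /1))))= -1088 /12635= -0.09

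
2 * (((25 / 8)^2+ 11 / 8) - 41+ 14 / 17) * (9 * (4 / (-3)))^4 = -20470968 / 17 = -1204174.59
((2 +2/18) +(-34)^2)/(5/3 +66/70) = 364805/822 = 443.80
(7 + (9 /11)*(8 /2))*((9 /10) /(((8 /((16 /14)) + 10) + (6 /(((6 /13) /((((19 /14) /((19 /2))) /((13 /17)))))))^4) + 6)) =271313 /1695760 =0.16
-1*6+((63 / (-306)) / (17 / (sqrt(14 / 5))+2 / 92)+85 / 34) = -3.52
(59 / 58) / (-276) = -59 / 16008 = -0.00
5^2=25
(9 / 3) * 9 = 27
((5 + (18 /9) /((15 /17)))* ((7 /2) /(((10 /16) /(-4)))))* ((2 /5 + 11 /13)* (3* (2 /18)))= -109872 /1625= -67.61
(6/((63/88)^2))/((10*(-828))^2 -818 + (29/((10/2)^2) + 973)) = 3025/17715423789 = 0.00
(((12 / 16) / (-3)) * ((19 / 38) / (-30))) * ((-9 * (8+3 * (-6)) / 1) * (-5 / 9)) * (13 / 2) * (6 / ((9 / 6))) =-65 / 12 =-5.42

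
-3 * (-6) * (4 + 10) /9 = 28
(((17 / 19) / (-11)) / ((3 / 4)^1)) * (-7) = 476 / 627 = 0.76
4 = 4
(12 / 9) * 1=4 / 3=1.33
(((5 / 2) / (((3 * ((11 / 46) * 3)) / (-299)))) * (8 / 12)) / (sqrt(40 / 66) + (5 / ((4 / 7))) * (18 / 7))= -137540 / 13349 + 110032 * sqrt(165) / 3964653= -9.95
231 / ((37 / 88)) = 20328 / 37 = 549.41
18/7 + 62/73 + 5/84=21341/6132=3.48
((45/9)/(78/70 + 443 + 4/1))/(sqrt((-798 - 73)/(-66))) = 175 * sqrt(57486)/13660764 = 0.00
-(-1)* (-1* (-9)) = 9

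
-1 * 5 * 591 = -2955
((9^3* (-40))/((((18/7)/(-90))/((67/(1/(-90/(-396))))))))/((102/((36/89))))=1025703000/16643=61629.69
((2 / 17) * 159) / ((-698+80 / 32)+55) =-212 / 7259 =-0.03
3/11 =0.27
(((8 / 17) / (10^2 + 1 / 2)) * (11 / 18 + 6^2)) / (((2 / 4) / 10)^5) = 16870400000 / 30753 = 548577.37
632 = 632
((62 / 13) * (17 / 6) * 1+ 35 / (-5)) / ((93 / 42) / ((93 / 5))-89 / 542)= -481838 / 3341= -144.22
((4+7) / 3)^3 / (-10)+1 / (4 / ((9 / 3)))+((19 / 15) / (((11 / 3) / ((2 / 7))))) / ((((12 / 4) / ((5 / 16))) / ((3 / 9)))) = -4.18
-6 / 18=-0.33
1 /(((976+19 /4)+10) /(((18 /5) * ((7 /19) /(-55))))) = -168 /6902225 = -0.00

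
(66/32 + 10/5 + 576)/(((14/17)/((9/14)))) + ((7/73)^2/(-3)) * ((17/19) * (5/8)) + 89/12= 146130130275/317523136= 460.22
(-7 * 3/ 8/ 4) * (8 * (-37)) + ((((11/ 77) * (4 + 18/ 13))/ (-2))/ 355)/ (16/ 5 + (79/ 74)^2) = 85214865871/ 438687132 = 194.25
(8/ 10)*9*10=72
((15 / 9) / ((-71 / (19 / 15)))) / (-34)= 19 / 21726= 0.00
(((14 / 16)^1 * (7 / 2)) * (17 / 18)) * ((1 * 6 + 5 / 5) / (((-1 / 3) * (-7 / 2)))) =17.35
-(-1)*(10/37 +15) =565/37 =15.27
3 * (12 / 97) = 36 / 97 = 0.37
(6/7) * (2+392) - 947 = -4265/7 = -609.29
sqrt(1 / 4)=1 / 2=0.50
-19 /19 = -1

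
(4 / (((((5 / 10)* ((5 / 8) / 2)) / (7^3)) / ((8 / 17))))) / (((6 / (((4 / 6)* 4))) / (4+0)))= 7346.03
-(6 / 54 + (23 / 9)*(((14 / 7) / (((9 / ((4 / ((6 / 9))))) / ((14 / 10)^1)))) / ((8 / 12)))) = -109 / 15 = -7.27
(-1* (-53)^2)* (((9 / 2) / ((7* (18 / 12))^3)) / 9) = -11236 / 9261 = -1.21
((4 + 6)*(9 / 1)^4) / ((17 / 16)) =1049760 / 17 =61750.59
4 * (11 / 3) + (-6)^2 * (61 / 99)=1216 / 33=36.85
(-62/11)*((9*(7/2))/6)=-651/22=-29.59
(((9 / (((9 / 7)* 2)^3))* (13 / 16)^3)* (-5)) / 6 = -3767855 / 15925248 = -0.24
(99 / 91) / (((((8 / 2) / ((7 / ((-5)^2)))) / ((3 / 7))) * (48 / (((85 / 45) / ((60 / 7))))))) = 187 / 1248000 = 0.00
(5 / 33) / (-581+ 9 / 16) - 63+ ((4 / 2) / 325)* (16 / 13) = -81565449353 / 1294839975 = -62.99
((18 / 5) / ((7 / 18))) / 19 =324 / 665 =0.49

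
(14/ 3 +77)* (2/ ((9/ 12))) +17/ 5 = 9953/ 45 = 221.18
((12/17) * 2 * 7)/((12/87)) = 1218/17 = 71.65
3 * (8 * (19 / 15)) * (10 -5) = 152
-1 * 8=-8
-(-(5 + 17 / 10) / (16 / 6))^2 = -40401 / 6400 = -6.31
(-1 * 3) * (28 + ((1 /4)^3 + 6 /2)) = -5955 /64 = -93.05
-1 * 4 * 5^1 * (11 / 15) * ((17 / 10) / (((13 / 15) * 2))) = -187 / 13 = -14.38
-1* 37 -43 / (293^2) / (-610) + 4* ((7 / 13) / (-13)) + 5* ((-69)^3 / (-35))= 2905059157776929 / 61951213870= 46892.69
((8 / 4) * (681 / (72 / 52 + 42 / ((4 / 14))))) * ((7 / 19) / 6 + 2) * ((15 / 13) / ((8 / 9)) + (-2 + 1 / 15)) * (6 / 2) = -10572979 / 293208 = -36.06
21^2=441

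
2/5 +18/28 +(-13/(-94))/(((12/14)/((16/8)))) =6739/4935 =1.37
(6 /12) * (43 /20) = 43 /40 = 1.08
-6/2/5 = -3/5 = -0.60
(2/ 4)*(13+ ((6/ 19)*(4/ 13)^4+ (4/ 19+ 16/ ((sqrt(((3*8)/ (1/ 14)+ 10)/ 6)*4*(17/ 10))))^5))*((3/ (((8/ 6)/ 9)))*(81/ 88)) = 82274038303399200*sqrt(519)/ 10538771911042832039+ 15103369443763592161727823/ 124452024241541618583104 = 121.54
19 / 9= 2.11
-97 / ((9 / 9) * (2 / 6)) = -291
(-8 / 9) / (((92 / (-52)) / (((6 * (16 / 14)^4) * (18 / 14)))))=2555904 / 386561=6.61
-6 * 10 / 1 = -60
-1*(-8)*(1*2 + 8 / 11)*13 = 3120 / 11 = 283.64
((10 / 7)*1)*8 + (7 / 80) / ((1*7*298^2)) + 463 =23593446727 / 49730240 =474.43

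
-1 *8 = -8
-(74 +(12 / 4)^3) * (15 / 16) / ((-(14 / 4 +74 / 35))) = 17675 / 1048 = 16.87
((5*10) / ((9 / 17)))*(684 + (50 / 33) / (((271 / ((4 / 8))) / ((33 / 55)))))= 1733157650 / 26829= 64600.16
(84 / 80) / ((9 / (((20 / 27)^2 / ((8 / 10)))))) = 175 / 2187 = 0.08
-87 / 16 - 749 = -12071 / 16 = -754.44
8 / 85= 0.09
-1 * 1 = -1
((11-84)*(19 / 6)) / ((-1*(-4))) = -1387 / 24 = -57.79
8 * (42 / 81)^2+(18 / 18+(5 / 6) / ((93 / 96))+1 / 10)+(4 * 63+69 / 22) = 322230347 / 1242945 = 259.25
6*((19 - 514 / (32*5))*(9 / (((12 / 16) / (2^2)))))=22734 / 5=4546.80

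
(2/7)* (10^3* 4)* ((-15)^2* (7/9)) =200000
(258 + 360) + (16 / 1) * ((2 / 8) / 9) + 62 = 6124 / 9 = 680.44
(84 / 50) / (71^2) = 42 / 126025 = 0.00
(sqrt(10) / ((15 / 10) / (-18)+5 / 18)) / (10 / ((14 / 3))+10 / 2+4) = 6* sqrt(10) / 13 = 1.46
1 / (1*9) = 1 / 9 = 0.11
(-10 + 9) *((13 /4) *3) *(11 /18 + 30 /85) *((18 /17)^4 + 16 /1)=-690928940 /4259571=-162.21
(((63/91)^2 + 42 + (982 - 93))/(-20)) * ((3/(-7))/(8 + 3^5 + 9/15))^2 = -104175/770894852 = -0.00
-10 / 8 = -5 / 4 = -1.25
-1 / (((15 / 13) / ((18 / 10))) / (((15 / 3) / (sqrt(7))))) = -39* sqrt(7) / 35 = -2.95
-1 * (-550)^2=-302500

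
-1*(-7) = 7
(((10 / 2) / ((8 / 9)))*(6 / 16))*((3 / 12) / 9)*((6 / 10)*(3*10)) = 135 / 128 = 1.05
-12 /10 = -6 /5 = -1.20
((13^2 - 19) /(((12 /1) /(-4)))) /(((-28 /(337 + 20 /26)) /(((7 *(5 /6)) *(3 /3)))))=548875 /156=3518.43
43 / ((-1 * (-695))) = 43 / 695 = 0.06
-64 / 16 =-4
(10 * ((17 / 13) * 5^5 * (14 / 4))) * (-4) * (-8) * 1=59500000 / 13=4576923.08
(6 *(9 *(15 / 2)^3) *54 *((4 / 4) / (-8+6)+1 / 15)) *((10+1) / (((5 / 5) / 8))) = -46911150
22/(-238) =-0.09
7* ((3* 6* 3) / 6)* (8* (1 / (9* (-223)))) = -56 / 223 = -0.25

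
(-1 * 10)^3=-1000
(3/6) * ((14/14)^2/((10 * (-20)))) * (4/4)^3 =-1/400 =-0.00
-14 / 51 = -0.27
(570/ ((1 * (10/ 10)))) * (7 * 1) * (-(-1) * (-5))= -19950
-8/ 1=-8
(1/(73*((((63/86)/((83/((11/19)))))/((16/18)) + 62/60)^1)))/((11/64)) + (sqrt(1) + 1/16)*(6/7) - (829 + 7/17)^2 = -151182778511092059549/219767042418616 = -687922.89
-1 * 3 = -3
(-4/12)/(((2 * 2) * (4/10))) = -5/24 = -0.21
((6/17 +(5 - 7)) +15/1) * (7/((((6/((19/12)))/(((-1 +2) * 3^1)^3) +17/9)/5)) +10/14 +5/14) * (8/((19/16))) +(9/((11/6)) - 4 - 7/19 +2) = 837884679/507661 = 1650.48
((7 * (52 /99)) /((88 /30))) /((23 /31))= 14105 /8349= 1.69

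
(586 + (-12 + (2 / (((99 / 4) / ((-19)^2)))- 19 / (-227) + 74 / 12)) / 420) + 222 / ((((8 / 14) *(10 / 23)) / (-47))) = -781724814193 / 18877320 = -41410.79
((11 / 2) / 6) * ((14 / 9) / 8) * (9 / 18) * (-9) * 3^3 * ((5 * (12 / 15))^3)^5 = -23253221376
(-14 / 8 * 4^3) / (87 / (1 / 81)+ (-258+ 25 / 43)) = -0.02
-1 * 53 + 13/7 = -358/7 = -51.14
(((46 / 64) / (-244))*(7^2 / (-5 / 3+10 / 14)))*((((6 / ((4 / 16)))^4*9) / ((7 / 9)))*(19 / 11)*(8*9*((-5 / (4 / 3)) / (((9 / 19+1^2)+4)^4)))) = -1483019895798693 / 4906094336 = -302281.16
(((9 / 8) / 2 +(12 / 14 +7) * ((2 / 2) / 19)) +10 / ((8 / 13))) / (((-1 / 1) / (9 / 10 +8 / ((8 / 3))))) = -1429623 / 21280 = -67.18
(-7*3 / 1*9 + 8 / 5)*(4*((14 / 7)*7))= -52472 / 5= -10494.40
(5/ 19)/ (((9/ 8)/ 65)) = 2600/ 171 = 15.20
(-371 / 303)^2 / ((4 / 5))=688205 / 367236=1.87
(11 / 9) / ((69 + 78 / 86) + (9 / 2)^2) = 1892 / 139563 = 0.01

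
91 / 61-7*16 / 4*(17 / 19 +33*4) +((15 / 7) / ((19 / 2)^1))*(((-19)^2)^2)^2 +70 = 31079890756143 / 8113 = 3830875231.87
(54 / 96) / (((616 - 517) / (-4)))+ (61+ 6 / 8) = 679 / 11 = 61.73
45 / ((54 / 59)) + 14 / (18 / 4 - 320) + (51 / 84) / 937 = 2439678467 / 49664748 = 49.12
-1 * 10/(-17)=10/17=0.59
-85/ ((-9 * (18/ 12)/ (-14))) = -2380/ 27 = -88.15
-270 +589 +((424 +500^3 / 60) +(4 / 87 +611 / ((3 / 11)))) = 181509554 / 87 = 2086316.71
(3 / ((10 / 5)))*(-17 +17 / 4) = -153 / 8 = -19.12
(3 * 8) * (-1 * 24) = -576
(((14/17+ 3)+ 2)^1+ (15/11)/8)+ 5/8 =4951/748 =6.62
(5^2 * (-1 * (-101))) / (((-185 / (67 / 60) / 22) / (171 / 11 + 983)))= -37164364 / 111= -334814.09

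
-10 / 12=-0.83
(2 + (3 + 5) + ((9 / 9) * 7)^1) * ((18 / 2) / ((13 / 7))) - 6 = 76.38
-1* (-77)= 77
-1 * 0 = 0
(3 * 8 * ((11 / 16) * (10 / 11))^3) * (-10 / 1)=-1875 / 32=-58.59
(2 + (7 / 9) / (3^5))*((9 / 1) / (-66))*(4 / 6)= -4381 / 24057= -0.18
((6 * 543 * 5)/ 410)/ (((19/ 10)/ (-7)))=-114030/ 779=-146.38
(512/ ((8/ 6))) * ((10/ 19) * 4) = 15360/ 19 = 808.42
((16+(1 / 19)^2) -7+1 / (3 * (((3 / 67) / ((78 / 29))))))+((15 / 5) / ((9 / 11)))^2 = 4001585 / 94221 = 42.47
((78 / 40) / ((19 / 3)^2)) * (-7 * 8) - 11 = -24769 / 1805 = -13.72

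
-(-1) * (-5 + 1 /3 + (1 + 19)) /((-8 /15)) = -115 /4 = -28.75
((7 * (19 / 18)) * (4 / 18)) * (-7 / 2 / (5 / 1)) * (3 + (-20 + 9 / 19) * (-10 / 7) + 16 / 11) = -331289 / 8910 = -37.18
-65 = -65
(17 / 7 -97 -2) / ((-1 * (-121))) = -0.80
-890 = -890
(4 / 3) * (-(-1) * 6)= 8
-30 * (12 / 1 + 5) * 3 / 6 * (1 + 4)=-1275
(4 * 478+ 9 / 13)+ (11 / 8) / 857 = 170474583 / 89128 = 1912.69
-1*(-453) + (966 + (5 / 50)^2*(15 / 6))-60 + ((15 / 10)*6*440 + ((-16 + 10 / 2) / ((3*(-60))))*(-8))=1914673 / 360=5318.54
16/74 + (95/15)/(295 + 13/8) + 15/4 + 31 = 36863321/1053612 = 34.99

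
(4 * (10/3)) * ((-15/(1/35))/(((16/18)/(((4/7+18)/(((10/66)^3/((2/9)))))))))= -9343620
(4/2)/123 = 2/123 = 0.02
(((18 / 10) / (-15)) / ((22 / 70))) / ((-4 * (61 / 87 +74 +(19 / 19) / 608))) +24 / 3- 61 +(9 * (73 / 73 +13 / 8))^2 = 1003731832223 / 1987029440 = 505.14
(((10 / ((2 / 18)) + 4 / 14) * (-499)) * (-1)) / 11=315368 / 77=4095.69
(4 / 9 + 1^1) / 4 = 13 / 36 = 0.36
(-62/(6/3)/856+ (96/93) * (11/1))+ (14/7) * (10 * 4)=2423231/26536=91.32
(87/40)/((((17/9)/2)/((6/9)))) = 261/170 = 1.54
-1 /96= -0.01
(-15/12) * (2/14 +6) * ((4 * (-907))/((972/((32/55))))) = 312008/18711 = 16.68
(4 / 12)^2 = 0.11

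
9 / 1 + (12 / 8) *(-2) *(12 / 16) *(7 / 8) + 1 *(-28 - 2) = -735 / 32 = -22.97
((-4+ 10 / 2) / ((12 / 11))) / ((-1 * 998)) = -11 / 11976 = -0.00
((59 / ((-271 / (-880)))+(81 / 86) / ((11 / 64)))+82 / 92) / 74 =1167242735 / 436334932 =2.68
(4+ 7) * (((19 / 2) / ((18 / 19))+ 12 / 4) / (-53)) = -5159 / 1908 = -2.70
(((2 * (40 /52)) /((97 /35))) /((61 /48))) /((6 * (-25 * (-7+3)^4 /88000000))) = -77000000 /76921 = -1001.03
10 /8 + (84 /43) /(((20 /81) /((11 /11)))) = 7879 /860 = 9.16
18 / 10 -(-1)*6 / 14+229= 8093 / 35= 231.23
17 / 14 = 1.21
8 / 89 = 0.09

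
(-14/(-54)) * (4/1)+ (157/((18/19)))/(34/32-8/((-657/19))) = 47416772/367227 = 129.12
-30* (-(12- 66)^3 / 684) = -131220 / 19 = -6906.32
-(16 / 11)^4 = -65536 / 14641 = -4.48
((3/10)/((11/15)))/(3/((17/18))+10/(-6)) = 459/1694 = 0.27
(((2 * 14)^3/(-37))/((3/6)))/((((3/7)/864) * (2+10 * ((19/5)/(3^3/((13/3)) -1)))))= -47767552/185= -258202.98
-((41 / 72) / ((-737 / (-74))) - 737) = 19552567 / 26532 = 736.94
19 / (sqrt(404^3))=19 * sqrt(101) / 81608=0.00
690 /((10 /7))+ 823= 1306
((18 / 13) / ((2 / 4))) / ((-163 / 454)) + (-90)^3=-1544767344 / 2119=-729007.71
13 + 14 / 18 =124 / 9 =13.78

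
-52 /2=-26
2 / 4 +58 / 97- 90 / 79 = -633 / 15326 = -0.04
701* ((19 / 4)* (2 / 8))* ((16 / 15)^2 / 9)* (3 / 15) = 213104 / 10125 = 21.05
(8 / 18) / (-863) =-4 / 7767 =-0.00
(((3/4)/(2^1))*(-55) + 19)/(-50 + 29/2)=13/284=0.05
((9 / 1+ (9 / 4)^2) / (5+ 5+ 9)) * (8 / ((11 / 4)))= 450 / 209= 2.15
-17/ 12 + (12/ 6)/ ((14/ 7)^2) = -0.92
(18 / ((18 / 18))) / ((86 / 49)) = 441 / 43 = 10.26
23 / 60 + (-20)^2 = 24023 / 60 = 400.38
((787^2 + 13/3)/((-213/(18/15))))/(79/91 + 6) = -67635568/133125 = -508.06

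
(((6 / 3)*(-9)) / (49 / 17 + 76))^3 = -39304 / 3307949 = -0.01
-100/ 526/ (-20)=5/ 526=0.01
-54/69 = -18/23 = -0.78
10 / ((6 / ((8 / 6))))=20 / 9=2.22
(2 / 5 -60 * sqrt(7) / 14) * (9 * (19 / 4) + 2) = 179 / 10 -2685 * sqrt(7) / 14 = -489.52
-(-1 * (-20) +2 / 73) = -1462 / 73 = -20.03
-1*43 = -43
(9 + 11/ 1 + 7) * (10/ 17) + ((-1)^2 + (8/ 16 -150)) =-4509/ 34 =-132.62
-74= -74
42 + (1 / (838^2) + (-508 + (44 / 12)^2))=-2860239803 / 6320196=-452.56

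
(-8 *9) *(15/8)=-135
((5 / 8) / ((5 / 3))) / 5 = 3 / 40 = 0.08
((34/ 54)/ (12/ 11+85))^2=34969/ 653773761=0.00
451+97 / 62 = 28059 / 62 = 452.56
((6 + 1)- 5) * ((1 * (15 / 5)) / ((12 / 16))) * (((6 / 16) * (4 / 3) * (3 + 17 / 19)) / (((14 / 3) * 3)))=148 / 133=1.11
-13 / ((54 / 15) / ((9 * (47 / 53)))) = -3055 / 106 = -28.82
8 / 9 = 0.89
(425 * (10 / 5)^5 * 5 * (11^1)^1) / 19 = 748000 / 19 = 39368.42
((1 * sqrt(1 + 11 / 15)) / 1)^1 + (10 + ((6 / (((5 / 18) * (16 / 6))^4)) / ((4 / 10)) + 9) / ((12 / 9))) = sqrt(390) / 15 + 6926969 / 128000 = 55.43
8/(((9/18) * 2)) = 8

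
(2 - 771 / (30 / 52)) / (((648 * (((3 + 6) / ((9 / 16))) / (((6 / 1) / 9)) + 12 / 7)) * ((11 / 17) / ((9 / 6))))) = -16541 / 89100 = -0.19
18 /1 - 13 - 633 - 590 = -1218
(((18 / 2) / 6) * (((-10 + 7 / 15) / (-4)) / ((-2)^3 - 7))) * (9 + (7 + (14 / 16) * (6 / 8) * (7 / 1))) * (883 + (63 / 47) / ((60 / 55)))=-3133097539 / 721920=-4339.95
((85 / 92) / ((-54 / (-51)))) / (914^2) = 1445 / 1383415776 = 0.00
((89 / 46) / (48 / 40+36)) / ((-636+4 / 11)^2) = 53845 / 418286275584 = 0.00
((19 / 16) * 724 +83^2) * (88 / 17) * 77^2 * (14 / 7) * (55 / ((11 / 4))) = 161717032400 / 17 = 9512766611.76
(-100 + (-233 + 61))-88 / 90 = -12284 / 45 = -272.98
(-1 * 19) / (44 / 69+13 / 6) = -874 / 129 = -6.78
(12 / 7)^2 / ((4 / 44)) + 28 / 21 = 4948 / 147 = 33.66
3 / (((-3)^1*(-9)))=1 / 9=0.11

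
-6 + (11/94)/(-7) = -3959/658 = -6.02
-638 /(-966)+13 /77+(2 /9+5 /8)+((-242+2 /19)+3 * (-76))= -1134365411 /2422728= -468.22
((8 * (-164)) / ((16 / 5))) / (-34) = 205 / 17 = 12.06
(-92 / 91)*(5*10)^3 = -11500000 / 91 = -126373.63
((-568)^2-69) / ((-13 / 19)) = -6128545 / 13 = -471426.54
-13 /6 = -2.17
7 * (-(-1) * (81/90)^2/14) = 81/200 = 0.40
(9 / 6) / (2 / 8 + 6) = 6 / 25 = 0.24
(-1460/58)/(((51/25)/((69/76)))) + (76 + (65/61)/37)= 2741010323/42282638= 64.83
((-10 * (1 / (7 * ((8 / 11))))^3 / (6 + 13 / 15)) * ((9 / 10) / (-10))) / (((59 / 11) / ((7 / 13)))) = 0.00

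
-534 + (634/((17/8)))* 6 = 21354/17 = 1256.12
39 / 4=9.75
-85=-85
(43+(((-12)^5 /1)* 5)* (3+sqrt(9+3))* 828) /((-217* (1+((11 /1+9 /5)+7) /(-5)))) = -10367243.49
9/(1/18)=162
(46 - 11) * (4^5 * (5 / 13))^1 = 179200 / 13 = 13784.62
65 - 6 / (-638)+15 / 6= 43071 / 638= 67.51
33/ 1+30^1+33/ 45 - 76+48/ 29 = -4616/ 435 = -10.61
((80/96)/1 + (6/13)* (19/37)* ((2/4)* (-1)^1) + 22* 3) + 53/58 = 2830055/41847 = 67.63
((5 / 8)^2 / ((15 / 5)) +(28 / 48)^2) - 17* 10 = -97649 / 576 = -169.53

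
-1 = -1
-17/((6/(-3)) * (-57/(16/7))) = -136/399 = -0.34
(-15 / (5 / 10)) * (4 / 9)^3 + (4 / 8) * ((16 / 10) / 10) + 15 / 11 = -1.19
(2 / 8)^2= 1 / 16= 0.06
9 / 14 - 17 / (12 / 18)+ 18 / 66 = -1893 / 77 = -24.58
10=10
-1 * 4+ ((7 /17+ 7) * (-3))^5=-7717192237796 /1419857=-5435189.77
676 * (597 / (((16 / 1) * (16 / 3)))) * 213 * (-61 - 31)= -1482824421 / 16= -92676526.31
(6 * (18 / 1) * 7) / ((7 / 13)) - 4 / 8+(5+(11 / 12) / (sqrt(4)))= 33815 / 24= 1408.96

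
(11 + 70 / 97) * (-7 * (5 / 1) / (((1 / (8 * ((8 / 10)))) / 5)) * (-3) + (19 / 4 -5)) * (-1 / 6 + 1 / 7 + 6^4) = 277237821211 / 5432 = 51037890.50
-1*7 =-7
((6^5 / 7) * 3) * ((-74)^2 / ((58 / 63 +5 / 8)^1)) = 9197577216 / 779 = 11806902.72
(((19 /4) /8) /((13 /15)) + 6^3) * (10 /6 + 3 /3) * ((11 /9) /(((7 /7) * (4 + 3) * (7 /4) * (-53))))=-1.09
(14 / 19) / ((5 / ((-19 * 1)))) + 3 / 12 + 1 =-31 / 20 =-1.55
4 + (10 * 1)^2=104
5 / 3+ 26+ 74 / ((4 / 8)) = 527 / 3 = 175.67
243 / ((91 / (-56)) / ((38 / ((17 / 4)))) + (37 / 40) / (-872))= -40260240 / 30287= -1329.29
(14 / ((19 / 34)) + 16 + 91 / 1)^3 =15794358229 / 6859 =2302720.25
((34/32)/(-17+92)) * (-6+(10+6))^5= 1416.67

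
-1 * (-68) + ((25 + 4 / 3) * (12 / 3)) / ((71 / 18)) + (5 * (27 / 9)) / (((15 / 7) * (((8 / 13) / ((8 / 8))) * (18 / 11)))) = 1039327 / 10224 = 101.66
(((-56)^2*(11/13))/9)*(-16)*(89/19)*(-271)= 13312144384/2223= 5988369.04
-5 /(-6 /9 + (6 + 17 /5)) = -0.57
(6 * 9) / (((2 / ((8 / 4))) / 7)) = 378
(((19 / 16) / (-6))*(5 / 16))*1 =-95 / 1536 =-0.06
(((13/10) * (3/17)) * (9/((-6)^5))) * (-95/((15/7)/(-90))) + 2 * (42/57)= 12845/31008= 0.41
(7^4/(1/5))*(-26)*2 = -624260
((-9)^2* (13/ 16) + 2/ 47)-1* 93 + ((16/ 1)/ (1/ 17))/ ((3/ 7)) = 1370569/ 2256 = 607.52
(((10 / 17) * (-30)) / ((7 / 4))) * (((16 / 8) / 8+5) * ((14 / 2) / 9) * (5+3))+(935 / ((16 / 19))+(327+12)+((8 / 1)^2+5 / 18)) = 2898869 / 2448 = 1184.18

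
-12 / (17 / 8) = -96 / 17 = -5.65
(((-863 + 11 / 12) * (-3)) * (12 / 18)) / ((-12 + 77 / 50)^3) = -1.51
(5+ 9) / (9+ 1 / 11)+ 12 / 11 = 1447 / 550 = 2.63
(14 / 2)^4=2401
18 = 18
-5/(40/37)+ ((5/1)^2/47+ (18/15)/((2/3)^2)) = -2619/1880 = -1.39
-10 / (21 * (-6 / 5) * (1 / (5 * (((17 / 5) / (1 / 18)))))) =850 / 7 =121.43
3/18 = 1/6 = 0.17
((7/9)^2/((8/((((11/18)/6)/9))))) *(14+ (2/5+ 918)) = 0.80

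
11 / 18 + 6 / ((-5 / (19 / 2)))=-971 / 90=-10.79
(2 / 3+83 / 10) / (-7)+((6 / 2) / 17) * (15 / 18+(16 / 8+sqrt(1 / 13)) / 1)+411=3 * sqrt(13) / 221+43073 / 105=410.27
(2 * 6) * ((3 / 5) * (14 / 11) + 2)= 1824 / 55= 33.16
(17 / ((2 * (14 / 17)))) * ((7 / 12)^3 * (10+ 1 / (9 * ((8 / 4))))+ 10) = 123.82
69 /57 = 1.21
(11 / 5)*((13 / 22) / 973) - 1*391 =-3804417 / 9730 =-391.00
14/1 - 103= -89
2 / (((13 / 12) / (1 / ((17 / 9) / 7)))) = 1512 / 221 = 6.84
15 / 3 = 5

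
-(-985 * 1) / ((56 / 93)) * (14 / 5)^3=897729 / 25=35909.16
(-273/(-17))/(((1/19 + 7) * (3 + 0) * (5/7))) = 12103/11390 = 1.06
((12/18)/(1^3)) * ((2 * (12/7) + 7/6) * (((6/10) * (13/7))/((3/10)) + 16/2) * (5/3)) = 79130/1323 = 59.81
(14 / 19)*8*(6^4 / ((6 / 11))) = 266112 / 19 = 14005.89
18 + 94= 112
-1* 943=-943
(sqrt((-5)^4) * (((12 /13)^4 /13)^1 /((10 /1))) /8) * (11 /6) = 11880 /371293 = 0.03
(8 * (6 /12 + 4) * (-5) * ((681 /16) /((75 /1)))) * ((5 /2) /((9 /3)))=-681 /8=-85.12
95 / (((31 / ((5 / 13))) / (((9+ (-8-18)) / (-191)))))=8075 / 76973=0.10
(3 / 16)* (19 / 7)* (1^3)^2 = 57 / 112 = 0.51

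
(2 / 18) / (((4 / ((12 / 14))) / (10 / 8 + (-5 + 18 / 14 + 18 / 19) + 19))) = 9301 / 22344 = 0.42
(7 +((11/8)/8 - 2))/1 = 5.17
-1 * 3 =-3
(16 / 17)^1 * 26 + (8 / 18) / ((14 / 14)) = 3812 / 153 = 24.92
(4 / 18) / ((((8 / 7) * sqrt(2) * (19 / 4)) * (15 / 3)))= 7 * sqrt(2) / 1710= 0.01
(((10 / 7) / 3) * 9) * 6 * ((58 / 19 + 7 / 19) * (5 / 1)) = 58500 / 133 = 439.85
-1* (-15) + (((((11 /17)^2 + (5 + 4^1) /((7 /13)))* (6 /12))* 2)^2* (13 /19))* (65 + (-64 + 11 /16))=27520231740 /77758051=353.92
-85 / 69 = -1.23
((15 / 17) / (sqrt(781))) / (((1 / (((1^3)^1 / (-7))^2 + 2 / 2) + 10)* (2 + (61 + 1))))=125* sqrt(781) / 77750112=0.00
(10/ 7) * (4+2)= 60/ 7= 8.57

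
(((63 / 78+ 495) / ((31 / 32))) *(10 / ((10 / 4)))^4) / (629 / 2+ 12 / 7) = 739221504 / 1784081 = 414.34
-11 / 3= -3.67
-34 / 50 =-17 / 25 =-0.68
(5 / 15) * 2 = 2 / 3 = 0.67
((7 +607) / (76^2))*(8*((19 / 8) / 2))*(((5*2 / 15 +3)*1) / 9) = 3377 / 8208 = 0.41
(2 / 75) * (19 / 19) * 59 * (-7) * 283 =-233758 / 75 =-3116.77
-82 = -82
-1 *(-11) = 11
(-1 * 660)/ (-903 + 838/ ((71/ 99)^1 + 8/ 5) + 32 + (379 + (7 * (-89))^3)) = 757020/ 277349758463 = 0.00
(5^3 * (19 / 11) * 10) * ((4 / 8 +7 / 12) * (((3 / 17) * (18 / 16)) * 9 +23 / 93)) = 3971605625 / 834768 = 4757.74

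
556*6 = 3336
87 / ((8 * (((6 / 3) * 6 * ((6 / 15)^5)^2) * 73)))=283203125 / 2392064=118.39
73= 73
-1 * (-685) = 685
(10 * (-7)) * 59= -4130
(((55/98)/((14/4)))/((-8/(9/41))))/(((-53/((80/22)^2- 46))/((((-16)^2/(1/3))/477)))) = -0.00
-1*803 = -803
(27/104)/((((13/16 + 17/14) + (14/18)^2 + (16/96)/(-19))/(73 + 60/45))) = 43242822/5877469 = 7.36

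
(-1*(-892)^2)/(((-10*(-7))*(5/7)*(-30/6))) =397832/125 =3182.66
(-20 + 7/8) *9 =-1377/8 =-172.12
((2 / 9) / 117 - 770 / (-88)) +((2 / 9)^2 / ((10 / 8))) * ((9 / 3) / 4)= 184939 / 21060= 8.78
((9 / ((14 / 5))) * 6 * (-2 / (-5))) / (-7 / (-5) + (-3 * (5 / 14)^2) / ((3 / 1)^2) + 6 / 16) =45360 / 10187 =4.45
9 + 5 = 14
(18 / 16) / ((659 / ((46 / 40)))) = 207 / 105440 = 0.00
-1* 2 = -2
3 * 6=18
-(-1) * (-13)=-13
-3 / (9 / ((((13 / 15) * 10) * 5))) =-130 / 9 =-14.44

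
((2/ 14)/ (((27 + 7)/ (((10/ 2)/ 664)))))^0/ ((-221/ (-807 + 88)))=719/ 221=3.25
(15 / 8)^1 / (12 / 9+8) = 45 / 224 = 0.20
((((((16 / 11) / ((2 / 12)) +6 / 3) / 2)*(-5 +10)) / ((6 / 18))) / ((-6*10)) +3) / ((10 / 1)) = 73 / 440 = 0.17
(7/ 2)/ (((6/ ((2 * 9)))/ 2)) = 21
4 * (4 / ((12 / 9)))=12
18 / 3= 6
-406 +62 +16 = -328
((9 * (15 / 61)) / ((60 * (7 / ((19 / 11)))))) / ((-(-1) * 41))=171 / 770308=0.00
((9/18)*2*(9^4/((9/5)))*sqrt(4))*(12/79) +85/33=2893555/2607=1109.92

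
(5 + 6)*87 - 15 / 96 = 30619 / 32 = 956.84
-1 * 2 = -2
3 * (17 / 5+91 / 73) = 5088 / 365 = 13.94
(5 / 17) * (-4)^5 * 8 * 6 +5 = -245675 / 17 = -14451.47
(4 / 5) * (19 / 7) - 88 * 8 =-24564 / 35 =-701.83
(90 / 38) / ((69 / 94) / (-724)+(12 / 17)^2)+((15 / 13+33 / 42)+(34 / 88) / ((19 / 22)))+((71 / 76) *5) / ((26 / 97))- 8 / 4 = 1018040891557 / 45092887112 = 22.58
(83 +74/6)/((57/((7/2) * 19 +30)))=27599/171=161.40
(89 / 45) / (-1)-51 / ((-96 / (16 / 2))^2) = -2.33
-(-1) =1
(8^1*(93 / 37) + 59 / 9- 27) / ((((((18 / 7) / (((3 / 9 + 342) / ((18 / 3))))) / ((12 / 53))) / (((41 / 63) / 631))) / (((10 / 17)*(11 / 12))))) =-129689560 / 138014879967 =-0.00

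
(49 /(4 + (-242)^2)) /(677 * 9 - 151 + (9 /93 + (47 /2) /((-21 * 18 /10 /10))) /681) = 195508971 /1388554705076480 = 0.00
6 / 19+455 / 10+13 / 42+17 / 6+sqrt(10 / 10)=13289 / 266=49.96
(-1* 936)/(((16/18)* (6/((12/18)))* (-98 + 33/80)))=9360/7807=1.20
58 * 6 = 348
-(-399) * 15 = 5985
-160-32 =-192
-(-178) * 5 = 890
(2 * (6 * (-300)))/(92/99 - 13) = 71280/239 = 298.24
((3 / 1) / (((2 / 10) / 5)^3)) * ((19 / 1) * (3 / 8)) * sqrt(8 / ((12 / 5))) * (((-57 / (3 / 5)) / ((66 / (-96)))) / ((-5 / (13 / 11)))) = -439968750 * sqrt(30) / 121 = -19915769.34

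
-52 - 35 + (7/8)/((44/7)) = -30575/352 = -86.86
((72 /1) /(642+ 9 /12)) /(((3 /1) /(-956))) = -30592 /857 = -35.70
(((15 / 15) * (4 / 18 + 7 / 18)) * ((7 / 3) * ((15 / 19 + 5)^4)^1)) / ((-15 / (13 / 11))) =-1332331000 / 10556001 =-126.22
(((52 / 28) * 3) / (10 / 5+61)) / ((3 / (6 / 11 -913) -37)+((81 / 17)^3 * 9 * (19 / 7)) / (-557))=-357066606221 / 168559106952201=-0.00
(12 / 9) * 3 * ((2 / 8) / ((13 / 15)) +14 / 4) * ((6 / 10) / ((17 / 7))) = 4137 / 1105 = 3.74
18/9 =2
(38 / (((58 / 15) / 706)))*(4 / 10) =80484 / 29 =2775.31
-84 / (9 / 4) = -112 / 3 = -37.33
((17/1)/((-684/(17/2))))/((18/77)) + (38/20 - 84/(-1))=10464743/123120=85.00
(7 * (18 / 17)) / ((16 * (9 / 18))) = 0.93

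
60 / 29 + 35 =1075 / 29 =37.07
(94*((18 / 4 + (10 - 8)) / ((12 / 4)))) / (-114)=-611 / 342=-1.79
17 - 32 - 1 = -16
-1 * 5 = -5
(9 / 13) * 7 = 63 / 13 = 4.85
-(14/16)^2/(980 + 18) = -49/63872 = -0.00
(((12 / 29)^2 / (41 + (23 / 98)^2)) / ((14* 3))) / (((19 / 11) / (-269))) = -32477984 / 2100135949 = -0.02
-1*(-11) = 11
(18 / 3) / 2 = 3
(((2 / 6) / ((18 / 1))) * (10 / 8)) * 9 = 5 / 24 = 0.21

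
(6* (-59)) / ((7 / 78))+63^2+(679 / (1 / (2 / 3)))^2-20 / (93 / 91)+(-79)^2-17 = 412348549 / 1953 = 211135.97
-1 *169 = -169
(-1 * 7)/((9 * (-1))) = 7/9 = 0.78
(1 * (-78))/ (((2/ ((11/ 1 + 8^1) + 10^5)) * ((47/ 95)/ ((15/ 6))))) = -1852851975/ 94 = -19711191.22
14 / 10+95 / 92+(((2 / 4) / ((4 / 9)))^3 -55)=-3011333 / 58880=-51.14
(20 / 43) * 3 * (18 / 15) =1.67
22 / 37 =0.59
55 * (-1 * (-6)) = 330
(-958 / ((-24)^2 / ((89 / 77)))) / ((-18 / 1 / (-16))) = -42631 / 24948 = -1.71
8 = 8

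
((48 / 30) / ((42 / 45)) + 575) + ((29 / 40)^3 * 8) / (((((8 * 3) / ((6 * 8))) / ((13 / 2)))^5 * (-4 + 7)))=63485142839 / 168000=377887.75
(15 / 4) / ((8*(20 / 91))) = 273 / 128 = 2.13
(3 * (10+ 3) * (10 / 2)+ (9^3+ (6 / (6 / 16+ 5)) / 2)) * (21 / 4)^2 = 4383099 / 172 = 25483.13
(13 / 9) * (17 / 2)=12.28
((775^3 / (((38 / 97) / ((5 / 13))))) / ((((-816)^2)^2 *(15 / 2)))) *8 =45151984375 / 41066610204672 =0.00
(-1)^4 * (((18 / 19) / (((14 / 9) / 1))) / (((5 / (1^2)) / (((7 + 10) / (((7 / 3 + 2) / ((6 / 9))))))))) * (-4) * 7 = -11016 / 1235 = -8.92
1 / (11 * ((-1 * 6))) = -1 / 66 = -0.02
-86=-86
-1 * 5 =-5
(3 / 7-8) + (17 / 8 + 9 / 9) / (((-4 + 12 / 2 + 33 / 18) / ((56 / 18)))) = -2432 / 483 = -5.04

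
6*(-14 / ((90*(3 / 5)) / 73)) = -113.56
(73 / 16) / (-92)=-0.05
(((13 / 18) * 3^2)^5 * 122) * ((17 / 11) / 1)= 385030841 / 176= 2187675.23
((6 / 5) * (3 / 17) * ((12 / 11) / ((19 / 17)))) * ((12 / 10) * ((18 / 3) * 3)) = 23328 / 5225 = 4.46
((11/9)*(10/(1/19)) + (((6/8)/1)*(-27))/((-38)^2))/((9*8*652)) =12071111/2440336896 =0.00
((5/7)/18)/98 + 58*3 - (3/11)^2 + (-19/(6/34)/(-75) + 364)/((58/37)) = 440926678631/1083228300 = 407.05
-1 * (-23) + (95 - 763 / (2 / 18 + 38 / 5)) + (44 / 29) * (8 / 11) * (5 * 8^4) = 227601639 / 10063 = 22617.67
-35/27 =-1.30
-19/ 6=-3.17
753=753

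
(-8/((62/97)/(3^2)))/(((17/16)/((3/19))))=-167616/10013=-16.74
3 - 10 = -7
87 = 87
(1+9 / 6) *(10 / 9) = 25 / 9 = 2.78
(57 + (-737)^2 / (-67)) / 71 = -8050 / 71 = -113.38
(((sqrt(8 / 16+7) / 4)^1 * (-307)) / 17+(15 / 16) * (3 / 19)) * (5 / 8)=225 / 2432-1535 * sqrt(30) / 1088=-7.64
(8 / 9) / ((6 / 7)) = 28 / 27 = 1.04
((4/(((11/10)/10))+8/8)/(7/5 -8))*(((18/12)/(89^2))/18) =-685/11501292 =-0.00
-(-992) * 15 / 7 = 14880 / 7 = 2125.71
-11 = -11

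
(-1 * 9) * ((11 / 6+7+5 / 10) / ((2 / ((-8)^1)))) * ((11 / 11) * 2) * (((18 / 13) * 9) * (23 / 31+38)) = 130745664 / 403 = 324430.93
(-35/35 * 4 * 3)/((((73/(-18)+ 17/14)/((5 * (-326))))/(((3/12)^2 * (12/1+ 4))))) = -1232280/179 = -6884.25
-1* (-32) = 32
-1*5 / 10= -1 / 2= -0.50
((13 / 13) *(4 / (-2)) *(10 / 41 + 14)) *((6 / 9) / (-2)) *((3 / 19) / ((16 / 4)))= 292 / 779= 0.37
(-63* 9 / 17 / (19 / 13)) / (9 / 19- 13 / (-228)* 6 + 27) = -2106 / 2567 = -0.82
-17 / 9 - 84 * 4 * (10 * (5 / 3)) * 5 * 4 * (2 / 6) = -336017 / 9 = -37335.22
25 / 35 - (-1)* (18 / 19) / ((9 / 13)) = 277 / 133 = 2.08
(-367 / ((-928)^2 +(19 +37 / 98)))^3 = -46523932808696 / 601167370388359828305491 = -0.00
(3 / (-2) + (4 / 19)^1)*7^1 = -343 / 38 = -9.03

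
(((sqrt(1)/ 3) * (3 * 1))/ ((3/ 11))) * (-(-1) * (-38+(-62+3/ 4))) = -4367/ 12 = -363.92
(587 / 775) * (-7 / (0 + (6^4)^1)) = -4109 / 1004400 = -0.00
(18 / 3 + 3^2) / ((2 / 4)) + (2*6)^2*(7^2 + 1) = 7230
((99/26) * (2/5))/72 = 0.02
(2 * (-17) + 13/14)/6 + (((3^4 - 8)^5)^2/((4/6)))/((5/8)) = 4332006836341186107877/420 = 10314301991288538352.09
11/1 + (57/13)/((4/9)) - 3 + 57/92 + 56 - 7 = 20178/299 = 67.48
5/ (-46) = -5/ 46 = -0.11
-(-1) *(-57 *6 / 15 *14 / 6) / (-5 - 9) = 19 / 5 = 3.80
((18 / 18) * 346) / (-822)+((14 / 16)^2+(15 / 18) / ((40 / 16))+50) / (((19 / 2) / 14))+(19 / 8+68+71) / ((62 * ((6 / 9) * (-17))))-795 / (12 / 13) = -34527986513 / 43896992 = -786.57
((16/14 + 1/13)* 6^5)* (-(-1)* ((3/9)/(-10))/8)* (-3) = 53946/455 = 118.56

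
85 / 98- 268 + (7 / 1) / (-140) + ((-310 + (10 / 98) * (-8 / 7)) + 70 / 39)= -153970447 / 267540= -575.50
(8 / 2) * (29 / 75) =1.55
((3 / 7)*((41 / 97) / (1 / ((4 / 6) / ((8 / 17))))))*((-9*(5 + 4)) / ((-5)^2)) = -0.83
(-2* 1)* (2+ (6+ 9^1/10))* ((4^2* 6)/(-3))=2848/5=569.60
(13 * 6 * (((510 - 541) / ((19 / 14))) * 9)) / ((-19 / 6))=1828008 / 361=5063.73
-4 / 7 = -0.57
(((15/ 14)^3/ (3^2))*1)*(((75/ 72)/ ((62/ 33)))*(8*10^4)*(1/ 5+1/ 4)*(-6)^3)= -6264843750/ 10633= -589188.73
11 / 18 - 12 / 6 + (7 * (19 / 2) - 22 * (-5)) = 175.11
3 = 3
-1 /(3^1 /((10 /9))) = -10 /27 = -0.37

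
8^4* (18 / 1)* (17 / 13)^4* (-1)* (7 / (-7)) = 6157836288 / 28561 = 215602.97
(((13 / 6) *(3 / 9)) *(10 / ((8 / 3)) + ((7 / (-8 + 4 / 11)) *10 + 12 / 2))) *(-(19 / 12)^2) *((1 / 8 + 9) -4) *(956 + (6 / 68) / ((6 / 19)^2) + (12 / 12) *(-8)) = -521442116195 / 101523456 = -5136.17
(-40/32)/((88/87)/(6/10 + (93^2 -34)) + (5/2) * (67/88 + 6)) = -0.07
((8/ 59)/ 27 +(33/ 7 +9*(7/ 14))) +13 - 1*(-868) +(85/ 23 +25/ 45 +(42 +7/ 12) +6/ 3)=963367831/ 1025892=939.05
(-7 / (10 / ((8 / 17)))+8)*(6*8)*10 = 62592 / 17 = 3681.88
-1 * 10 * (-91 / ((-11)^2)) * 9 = 8190 / 121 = 67.69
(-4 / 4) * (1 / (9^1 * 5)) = -1 / 45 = -0.02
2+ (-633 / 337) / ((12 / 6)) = 715 / 674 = 1.06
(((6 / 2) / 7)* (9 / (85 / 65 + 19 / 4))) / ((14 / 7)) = 78 / 245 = 0.32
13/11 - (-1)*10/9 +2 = 425/99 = 4.29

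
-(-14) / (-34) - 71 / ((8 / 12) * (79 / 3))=-11969 / 2686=-4.46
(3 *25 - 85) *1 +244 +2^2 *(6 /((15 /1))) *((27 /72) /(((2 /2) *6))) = 2341 /10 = 234.10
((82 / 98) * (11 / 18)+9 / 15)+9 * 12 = 481181 / 4410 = 109.11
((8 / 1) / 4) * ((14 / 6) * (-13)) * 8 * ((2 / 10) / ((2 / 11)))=-8008 / 15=-533.87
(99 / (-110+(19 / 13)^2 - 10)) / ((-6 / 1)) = 0.14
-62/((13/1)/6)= -372/13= -28.62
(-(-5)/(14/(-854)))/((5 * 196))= -61/196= -0.31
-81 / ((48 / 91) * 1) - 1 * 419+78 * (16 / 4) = -260.56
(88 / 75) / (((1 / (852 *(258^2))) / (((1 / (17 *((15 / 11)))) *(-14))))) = -85396464384 / 2125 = -40186571.47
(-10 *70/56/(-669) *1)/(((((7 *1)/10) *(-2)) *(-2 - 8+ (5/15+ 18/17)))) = 2125/1370558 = 0.00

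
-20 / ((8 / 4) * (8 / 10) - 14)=50 / 31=1.61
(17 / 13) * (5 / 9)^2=0.40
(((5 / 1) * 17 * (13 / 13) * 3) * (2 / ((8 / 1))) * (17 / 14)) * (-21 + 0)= -13005 / 8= -1625.62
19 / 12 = 1.58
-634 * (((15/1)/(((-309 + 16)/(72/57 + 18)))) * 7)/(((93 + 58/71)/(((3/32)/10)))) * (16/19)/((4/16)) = 1.47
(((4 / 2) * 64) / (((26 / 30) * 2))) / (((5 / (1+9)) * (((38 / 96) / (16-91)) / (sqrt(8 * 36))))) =-82944000 * sqrt(2) / 247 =-474900.93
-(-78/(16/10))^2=-38025/16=-2376.56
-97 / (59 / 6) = -582 / 59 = -9.86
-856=-856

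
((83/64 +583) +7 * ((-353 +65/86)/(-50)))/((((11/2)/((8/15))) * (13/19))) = 89.80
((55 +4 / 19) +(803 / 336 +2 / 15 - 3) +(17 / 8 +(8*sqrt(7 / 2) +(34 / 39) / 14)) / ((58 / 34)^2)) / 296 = 289*sqrt(14) / 62234 +2766194329 / 14756926080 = 0.20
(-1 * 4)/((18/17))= -34/9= -3.78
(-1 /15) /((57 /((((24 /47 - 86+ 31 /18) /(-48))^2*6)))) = -5022131689 /234983877120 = -0.02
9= 9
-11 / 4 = -2.75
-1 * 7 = -7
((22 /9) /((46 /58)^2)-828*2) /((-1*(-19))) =-7865714 /90459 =-86.95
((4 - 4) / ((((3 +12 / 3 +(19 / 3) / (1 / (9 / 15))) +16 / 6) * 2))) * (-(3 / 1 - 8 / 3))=0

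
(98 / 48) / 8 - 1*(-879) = 879.26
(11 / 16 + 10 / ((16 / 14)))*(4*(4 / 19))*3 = 453 / 19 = 23.84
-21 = -21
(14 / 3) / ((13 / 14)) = 196 / 39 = 5.03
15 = 15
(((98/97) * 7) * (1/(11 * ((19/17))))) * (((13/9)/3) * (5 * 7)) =5306210/547371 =9.69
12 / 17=0.71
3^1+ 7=10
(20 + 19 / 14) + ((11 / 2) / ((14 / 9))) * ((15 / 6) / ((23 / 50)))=26129 / 644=40.57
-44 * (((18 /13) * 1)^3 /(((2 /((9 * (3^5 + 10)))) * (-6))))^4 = -65985707260667786186384064 /23298085122481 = -2832237366881.12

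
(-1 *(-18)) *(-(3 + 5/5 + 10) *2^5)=-8064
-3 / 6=-1 / 2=-0.50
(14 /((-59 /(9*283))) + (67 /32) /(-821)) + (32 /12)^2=-8332095289 /13950432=-597.26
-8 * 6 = -48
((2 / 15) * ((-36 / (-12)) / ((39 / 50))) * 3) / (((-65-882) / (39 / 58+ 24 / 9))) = -5810 / 1071057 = -0.01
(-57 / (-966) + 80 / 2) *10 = 64495 / 161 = 400.59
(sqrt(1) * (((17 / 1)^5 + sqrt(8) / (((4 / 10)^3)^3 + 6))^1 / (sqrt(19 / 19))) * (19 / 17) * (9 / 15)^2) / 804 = 4453125 * sqrt(2) / 26696478836 + 4760697 / 6700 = 710.55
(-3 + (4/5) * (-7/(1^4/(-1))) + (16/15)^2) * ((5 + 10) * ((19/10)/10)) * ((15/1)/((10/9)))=143811/1000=143.81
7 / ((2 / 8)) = 28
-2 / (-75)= 2 / 75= 0.03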